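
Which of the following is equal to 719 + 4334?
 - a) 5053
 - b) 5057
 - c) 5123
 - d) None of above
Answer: a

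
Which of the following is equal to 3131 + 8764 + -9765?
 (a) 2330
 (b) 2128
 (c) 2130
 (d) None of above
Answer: c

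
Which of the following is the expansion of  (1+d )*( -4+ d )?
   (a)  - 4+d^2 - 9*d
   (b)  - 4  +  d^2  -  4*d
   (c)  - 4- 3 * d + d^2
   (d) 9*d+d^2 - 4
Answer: c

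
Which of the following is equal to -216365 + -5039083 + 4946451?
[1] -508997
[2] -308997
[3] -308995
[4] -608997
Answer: 2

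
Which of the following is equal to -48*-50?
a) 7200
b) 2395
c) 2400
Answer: c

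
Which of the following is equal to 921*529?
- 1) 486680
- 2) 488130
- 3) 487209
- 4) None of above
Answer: 3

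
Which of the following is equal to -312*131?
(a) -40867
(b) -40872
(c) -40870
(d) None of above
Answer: b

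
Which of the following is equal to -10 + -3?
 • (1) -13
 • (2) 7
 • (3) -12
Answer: 1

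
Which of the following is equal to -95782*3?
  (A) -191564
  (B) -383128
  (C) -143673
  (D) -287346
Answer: D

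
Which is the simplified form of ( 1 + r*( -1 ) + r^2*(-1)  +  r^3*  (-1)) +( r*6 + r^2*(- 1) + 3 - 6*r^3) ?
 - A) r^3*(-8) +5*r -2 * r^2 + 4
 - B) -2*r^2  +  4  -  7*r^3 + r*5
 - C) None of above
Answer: B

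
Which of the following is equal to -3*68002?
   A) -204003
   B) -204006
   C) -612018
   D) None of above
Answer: B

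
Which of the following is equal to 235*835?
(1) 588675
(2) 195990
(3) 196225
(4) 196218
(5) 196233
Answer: 3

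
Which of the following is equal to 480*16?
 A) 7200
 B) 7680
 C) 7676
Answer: B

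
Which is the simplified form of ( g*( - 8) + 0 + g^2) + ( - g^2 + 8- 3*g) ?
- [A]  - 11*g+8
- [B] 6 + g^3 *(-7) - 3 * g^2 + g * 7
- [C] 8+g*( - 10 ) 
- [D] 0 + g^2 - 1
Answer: A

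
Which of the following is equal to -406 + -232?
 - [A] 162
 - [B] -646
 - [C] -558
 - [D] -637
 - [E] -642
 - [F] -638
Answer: F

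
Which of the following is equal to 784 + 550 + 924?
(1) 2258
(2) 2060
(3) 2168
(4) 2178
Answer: 1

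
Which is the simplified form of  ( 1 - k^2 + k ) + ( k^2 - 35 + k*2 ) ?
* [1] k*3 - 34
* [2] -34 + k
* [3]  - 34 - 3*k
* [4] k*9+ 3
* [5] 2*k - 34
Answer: 1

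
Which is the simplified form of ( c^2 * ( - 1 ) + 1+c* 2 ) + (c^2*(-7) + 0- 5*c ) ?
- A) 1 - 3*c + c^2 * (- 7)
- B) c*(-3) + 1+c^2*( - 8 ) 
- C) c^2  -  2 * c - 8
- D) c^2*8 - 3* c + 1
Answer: B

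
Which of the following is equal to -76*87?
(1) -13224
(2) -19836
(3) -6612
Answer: 3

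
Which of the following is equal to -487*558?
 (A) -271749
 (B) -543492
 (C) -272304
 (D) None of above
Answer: D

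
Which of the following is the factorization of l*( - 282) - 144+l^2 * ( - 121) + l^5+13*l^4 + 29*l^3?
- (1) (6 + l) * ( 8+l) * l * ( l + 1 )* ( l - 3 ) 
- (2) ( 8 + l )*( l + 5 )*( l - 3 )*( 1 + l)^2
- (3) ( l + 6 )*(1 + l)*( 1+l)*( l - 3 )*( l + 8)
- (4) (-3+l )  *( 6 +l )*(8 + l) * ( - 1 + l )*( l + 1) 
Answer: 3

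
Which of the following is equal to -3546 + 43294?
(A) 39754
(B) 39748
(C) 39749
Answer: B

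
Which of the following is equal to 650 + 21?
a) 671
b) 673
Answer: a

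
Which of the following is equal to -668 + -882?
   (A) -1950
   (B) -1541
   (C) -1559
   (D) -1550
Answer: D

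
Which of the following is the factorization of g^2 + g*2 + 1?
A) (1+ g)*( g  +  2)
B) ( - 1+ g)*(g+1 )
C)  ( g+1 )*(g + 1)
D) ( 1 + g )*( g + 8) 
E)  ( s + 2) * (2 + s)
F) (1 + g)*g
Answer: C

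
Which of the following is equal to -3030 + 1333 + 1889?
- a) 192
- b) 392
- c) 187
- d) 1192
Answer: a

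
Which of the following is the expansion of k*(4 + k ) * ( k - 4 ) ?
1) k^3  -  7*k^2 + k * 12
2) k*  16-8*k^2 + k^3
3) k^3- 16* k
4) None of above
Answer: 3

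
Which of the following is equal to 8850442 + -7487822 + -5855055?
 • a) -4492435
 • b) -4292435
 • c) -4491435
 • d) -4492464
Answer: a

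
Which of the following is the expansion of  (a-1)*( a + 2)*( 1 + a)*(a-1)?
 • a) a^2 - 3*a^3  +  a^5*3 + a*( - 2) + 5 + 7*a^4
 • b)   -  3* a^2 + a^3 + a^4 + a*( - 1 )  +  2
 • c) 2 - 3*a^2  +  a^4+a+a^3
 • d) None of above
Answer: b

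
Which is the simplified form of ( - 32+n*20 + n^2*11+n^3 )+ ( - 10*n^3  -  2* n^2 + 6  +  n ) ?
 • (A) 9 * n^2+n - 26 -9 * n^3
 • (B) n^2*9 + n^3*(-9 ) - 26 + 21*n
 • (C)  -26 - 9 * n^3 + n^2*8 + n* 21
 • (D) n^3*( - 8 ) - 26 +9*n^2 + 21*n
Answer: B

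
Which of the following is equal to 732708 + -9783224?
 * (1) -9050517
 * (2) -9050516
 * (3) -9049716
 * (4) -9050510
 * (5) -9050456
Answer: 2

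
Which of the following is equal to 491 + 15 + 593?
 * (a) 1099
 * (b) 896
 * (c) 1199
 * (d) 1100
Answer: a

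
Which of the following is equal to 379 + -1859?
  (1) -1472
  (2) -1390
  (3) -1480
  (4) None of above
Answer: 3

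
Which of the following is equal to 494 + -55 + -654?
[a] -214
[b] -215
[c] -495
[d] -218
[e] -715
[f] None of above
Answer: b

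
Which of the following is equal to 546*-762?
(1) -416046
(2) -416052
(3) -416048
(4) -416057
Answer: 2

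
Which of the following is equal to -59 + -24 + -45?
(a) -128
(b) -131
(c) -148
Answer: a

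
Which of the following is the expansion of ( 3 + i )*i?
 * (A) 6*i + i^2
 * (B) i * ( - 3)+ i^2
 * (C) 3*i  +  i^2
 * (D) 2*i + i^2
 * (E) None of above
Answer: C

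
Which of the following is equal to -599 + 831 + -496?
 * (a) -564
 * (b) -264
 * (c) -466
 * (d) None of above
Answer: b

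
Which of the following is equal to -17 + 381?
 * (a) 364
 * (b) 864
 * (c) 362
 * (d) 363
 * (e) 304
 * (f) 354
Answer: a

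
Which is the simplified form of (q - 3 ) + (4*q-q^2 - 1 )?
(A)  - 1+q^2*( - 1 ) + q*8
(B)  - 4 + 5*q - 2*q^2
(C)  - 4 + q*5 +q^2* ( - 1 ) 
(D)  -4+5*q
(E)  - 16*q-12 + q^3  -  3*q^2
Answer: C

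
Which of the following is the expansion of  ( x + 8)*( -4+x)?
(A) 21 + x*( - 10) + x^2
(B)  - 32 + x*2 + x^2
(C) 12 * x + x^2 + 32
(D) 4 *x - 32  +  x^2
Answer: D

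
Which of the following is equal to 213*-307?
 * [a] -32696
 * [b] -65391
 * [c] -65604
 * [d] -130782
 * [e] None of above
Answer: b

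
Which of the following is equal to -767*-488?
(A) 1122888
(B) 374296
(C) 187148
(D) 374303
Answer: B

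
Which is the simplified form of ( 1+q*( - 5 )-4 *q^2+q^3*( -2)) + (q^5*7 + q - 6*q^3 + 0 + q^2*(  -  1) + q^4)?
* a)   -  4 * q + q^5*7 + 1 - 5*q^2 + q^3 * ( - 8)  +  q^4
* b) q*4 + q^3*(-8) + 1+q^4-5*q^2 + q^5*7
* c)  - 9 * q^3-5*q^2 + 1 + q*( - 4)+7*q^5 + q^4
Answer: a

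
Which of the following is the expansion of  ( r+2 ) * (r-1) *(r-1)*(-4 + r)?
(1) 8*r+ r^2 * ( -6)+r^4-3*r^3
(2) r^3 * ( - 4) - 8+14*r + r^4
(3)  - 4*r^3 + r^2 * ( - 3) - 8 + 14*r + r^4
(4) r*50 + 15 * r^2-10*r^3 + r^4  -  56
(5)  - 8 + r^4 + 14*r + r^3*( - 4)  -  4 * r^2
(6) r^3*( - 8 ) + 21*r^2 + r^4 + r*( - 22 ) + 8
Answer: 3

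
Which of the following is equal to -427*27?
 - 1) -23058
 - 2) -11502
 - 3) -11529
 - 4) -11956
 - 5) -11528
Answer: 3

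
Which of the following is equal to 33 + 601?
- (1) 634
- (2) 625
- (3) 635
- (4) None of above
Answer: 1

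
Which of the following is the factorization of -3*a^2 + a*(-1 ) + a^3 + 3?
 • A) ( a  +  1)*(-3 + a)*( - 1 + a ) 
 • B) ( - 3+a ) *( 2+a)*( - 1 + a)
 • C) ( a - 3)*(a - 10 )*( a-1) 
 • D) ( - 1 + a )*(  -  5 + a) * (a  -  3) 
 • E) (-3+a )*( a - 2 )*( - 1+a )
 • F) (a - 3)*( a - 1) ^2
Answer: A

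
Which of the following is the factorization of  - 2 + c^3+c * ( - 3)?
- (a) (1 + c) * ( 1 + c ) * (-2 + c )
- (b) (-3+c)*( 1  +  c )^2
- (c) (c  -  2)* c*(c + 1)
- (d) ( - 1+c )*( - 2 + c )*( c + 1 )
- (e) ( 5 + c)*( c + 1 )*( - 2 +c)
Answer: a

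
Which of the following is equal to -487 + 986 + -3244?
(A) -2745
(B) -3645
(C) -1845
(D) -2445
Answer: A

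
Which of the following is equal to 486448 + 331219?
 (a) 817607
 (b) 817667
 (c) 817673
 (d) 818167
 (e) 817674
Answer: b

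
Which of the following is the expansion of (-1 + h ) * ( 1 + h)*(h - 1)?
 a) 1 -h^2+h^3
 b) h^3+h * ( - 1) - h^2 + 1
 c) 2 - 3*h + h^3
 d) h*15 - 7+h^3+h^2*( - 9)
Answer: b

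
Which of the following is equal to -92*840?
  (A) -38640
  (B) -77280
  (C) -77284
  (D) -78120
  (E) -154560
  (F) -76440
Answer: B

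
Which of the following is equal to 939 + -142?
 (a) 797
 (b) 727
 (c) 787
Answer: a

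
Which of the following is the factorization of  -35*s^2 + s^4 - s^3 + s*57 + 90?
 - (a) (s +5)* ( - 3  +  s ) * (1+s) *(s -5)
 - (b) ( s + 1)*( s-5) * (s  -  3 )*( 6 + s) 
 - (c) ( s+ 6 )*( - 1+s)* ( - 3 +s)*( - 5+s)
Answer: b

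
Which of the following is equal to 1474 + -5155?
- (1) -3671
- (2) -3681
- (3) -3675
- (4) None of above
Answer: 2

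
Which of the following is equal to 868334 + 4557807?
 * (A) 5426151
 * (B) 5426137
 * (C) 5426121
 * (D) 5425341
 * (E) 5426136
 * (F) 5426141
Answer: F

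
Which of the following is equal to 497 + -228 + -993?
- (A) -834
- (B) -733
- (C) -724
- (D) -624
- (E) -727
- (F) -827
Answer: C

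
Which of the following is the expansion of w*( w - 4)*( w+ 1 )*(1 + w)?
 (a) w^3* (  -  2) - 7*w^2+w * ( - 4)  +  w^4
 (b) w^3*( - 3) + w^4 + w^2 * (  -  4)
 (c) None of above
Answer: a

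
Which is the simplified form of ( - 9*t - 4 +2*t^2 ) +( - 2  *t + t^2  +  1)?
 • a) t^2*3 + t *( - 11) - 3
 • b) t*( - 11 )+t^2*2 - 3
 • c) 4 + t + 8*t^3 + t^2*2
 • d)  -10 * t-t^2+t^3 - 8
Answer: a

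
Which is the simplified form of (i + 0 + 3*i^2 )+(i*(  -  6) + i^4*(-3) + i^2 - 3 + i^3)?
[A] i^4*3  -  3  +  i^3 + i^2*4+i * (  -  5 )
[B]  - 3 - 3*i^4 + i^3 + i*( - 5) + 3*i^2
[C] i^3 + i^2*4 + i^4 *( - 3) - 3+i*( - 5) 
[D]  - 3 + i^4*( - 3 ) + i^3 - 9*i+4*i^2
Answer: C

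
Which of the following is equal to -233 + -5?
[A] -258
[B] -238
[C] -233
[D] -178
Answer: B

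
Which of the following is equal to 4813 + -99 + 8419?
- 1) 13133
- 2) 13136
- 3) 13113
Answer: 1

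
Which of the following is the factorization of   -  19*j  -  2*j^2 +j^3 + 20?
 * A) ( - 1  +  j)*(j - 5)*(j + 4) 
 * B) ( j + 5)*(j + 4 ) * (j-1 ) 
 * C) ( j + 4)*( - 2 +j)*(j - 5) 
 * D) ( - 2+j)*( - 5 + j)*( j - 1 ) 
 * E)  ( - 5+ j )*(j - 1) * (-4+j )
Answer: A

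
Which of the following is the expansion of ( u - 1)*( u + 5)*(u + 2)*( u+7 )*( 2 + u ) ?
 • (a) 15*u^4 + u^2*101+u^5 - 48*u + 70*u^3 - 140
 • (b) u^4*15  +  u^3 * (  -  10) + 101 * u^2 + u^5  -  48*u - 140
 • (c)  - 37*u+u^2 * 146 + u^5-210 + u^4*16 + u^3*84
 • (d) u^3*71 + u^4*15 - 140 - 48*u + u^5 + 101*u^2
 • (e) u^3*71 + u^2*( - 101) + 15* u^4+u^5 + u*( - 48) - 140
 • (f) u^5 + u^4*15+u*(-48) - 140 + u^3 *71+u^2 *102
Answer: d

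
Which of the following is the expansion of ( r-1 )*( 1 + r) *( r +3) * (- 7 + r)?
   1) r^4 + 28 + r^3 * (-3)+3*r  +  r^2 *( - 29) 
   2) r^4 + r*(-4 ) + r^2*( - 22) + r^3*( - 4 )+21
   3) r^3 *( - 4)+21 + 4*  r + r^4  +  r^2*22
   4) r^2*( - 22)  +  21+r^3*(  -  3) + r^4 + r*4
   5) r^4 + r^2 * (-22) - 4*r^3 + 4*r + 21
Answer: 5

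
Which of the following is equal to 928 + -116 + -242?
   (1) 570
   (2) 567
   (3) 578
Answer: 1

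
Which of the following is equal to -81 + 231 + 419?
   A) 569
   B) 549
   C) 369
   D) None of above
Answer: A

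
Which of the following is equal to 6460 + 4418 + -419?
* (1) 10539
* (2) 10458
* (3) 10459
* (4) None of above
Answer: 3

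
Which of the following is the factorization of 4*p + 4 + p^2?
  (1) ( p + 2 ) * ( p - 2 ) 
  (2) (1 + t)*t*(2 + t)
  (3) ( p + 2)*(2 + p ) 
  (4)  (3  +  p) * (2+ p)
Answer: 3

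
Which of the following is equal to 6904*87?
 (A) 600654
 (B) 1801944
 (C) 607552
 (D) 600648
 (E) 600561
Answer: D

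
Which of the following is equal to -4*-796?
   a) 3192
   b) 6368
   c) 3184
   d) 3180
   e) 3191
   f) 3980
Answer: c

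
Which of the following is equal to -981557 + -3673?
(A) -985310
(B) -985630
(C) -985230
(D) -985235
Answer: C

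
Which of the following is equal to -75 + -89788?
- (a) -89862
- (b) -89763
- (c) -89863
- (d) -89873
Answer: c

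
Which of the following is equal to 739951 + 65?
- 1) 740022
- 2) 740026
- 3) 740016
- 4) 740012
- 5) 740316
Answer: 3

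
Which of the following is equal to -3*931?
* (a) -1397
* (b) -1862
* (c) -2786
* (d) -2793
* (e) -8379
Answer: d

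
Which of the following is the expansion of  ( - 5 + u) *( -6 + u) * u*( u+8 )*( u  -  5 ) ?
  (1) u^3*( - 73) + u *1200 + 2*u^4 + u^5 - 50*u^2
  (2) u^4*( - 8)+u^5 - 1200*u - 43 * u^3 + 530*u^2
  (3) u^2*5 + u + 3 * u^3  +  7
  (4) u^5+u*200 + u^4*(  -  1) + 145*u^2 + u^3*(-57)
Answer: 2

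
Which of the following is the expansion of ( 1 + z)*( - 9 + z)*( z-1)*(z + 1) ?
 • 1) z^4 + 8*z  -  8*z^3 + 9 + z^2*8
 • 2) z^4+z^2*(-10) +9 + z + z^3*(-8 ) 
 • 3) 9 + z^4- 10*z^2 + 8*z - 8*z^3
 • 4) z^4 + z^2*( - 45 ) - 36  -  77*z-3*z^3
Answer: 3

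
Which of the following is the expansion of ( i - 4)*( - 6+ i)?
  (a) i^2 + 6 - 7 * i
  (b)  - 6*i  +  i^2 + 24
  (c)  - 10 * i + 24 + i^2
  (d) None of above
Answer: c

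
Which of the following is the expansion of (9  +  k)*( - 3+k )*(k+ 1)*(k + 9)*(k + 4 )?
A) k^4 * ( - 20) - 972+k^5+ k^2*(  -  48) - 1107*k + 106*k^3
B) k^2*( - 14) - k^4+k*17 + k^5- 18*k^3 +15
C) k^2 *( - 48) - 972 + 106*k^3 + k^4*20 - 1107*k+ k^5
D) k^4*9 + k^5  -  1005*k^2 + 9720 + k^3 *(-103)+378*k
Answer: C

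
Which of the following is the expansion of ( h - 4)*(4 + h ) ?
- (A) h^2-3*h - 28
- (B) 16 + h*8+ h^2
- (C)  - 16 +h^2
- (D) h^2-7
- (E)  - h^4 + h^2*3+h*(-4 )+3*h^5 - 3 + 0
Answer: C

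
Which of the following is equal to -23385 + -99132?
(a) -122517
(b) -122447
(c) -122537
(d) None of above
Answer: a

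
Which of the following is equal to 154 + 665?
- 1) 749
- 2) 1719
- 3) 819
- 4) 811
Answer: 3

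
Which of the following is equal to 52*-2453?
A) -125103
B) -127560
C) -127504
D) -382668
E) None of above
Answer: E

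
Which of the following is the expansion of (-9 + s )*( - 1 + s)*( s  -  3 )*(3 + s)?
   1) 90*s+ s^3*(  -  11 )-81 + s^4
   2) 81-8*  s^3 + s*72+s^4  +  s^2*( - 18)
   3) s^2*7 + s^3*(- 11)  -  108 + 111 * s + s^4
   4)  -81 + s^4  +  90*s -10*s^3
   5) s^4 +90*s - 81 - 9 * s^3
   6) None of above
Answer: 4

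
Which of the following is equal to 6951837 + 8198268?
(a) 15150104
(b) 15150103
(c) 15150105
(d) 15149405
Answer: c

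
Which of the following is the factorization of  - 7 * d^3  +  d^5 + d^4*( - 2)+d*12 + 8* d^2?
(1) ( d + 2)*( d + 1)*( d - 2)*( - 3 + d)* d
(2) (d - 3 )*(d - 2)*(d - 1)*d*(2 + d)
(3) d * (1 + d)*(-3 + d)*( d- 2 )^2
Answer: 1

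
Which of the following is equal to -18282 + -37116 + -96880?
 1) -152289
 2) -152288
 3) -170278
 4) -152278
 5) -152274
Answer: 4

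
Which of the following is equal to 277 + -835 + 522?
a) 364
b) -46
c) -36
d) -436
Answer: c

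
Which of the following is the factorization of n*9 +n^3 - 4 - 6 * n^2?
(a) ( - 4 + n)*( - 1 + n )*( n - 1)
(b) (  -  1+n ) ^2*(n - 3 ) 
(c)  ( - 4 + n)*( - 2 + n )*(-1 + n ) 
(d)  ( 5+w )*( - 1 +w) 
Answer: a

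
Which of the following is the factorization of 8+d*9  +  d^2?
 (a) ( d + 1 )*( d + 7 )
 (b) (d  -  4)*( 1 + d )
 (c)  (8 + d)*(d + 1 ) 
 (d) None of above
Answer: c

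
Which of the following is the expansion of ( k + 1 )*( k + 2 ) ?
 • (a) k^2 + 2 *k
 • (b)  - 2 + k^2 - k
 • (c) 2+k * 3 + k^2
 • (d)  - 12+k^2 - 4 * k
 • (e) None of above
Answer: c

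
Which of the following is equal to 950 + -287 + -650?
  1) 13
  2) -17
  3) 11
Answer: 1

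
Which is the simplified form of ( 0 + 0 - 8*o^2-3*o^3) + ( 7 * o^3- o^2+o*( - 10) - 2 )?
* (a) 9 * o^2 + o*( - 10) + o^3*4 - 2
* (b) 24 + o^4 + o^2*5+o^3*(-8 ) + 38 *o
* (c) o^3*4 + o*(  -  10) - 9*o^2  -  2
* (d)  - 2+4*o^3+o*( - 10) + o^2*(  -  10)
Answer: c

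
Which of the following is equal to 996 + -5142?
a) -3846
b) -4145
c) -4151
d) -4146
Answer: d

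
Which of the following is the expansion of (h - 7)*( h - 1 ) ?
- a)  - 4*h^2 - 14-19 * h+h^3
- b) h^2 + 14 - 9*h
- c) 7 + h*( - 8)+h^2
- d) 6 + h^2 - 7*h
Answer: c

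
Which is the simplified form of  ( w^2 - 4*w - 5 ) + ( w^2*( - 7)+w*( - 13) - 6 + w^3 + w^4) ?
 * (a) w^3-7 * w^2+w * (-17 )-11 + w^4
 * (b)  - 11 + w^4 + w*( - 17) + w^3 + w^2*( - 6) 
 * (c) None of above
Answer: b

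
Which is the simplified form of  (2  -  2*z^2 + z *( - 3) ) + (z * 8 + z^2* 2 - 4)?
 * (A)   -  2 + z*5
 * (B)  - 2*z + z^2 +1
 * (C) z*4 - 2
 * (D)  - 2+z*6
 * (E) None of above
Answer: A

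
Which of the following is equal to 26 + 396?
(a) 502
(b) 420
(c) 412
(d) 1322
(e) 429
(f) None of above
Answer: f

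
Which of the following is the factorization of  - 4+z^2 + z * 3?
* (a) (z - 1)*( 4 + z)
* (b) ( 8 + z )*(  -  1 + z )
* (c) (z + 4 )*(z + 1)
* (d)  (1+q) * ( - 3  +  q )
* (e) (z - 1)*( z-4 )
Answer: a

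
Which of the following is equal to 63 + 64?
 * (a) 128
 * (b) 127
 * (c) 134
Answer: b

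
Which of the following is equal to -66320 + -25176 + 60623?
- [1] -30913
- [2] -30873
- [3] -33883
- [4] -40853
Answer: 2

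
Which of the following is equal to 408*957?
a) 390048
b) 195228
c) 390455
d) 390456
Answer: d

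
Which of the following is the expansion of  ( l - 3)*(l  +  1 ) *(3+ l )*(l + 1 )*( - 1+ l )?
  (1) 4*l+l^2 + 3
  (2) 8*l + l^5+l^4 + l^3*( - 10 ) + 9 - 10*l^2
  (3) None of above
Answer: 3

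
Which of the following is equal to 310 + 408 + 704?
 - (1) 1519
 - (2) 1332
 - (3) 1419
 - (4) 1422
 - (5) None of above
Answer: 4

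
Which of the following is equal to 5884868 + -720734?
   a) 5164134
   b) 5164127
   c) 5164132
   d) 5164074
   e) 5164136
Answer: a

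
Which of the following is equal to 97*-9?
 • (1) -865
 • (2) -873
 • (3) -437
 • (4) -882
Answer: 2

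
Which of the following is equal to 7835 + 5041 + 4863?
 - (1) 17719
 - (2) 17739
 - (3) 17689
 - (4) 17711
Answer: 2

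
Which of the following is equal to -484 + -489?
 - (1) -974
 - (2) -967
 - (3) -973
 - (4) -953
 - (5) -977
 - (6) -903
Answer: 3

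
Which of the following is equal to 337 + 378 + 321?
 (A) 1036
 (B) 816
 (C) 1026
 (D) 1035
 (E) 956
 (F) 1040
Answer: A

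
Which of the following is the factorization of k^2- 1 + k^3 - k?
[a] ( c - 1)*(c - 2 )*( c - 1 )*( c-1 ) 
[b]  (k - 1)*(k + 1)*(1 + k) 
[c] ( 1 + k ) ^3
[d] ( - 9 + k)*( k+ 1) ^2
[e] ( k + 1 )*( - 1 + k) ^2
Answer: b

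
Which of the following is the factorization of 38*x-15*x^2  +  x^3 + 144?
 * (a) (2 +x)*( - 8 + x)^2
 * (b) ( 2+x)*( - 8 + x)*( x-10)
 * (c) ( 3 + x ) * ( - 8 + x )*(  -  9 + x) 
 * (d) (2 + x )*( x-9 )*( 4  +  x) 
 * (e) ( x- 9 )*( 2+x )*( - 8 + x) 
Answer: e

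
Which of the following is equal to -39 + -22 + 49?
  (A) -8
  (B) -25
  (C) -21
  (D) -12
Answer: D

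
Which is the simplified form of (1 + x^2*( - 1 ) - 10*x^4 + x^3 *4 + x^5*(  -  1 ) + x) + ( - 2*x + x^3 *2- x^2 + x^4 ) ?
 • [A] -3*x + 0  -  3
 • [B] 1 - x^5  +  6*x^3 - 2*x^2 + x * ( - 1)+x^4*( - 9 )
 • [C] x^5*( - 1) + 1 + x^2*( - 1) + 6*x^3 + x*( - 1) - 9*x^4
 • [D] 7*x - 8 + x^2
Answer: B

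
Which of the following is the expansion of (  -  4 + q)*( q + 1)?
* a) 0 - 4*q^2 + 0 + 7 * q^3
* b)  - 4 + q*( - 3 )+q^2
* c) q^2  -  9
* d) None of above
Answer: b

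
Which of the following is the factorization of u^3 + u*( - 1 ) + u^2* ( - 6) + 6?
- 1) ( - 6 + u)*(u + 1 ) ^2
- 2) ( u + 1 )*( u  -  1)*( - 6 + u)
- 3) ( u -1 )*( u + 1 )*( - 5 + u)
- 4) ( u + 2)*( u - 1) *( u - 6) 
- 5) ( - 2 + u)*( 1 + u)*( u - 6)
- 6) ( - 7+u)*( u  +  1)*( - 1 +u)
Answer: 2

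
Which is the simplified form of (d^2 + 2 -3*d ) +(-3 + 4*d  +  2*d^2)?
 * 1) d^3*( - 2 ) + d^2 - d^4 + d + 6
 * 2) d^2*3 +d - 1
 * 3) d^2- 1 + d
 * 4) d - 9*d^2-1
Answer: 2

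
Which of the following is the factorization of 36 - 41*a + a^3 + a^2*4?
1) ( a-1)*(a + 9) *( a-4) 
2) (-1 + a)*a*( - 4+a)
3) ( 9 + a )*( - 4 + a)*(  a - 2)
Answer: 1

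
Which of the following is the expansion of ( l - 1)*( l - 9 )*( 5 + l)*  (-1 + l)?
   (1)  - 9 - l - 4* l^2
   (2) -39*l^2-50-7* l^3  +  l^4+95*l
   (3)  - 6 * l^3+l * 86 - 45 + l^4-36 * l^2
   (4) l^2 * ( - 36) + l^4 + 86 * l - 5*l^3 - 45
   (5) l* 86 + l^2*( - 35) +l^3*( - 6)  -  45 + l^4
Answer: 3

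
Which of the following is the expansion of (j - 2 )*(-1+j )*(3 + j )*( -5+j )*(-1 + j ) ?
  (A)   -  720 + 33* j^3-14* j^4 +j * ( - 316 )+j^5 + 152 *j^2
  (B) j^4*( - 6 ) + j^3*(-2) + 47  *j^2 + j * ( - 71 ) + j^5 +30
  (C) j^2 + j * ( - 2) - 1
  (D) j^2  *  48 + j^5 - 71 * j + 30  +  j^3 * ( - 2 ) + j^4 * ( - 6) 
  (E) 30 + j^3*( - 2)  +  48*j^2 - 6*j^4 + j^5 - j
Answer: D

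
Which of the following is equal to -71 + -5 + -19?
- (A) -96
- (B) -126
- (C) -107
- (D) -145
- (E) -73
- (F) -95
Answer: F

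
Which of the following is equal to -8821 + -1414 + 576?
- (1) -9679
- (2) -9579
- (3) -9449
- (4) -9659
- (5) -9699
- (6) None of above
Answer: 4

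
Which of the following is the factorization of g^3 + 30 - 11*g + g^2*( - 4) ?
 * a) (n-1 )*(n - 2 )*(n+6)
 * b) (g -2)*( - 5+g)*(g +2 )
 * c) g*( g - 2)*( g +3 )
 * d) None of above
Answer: d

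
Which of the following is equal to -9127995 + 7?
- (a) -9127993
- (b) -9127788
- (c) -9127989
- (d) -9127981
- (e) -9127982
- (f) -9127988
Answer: f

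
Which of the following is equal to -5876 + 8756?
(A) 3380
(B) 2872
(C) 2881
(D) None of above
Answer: D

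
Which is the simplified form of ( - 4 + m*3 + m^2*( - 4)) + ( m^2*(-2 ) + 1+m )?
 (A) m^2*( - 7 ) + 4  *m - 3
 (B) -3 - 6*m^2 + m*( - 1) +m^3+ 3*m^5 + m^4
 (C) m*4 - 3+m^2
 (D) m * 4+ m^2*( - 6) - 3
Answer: D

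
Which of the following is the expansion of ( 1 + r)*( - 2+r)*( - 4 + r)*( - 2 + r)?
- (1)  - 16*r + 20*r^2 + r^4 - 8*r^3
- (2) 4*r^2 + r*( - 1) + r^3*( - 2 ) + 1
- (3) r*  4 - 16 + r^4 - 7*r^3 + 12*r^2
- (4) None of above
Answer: 3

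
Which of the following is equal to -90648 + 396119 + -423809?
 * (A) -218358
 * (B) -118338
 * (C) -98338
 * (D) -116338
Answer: B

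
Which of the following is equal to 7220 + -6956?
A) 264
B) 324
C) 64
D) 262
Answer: A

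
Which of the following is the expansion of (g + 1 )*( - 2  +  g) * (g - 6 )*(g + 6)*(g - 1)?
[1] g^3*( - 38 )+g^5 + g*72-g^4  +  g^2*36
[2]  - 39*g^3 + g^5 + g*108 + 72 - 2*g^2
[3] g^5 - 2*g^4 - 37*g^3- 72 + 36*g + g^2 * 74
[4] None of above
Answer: 3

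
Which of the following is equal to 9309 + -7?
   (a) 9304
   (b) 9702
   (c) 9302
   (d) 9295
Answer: c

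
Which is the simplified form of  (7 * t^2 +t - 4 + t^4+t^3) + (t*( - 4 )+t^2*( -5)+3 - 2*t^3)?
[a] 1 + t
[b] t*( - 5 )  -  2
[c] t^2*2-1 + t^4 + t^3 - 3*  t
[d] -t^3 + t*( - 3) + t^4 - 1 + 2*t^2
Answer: d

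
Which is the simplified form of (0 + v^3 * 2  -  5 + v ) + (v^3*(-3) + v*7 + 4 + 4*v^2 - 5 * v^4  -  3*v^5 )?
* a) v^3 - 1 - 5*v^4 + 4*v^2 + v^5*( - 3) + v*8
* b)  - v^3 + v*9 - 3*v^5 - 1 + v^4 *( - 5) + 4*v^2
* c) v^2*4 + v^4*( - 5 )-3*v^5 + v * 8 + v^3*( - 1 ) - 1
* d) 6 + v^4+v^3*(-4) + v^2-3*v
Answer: c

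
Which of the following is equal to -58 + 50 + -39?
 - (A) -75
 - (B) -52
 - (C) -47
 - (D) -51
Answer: C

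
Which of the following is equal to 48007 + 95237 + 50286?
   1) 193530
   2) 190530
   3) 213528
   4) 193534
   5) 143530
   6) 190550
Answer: 1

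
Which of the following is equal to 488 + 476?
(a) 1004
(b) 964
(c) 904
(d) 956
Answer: b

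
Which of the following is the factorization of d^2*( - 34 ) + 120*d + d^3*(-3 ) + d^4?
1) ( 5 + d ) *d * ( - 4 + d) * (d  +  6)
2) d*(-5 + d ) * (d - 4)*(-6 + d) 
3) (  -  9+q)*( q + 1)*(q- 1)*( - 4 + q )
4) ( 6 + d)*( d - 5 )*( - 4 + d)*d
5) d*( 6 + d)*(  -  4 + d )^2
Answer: 4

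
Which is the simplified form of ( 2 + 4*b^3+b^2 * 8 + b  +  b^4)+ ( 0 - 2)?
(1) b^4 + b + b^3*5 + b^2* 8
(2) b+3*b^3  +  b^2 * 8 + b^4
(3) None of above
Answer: 3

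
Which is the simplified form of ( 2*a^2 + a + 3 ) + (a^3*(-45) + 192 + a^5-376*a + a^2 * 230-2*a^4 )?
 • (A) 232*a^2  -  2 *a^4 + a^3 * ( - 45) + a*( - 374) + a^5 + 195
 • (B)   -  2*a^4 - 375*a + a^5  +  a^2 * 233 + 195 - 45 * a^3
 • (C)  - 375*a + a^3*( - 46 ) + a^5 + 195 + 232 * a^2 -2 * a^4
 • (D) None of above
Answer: D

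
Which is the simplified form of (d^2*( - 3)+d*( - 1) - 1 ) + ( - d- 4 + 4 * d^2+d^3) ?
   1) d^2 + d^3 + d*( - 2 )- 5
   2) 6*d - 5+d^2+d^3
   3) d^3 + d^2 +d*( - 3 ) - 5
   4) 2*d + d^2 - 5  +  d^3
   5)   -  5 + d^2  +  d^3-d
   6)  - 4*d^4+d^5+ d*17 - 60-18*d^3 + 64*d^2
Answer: 1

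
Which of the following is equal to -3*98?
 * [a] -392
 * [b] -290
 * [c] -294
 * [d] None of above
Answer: c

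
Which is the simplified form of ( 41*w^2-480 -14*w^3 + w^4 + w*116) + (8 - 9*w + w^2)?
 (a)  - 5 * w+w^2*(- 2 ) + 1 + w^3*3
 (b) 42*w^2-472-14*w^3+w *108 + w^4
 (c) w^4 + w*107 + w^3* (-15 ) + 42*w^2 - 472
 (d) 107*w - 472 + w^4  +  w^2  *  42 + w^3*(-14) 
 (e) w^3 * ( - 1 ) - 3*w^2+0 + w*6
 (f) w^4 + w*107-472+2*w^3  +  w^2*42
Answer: d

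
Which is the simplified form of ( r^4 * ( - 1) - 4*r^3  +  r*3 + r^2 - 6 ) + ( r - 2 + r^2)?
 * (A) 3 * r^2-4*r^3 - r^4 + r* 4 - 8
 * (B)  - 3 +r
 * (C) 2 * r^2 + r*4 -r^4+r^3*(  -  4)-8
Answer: C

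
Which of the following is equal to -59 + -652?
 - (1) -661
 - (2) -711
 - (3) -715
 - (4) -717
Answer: 2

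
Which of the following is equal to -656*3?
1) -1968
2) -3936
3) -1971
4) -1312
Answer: 1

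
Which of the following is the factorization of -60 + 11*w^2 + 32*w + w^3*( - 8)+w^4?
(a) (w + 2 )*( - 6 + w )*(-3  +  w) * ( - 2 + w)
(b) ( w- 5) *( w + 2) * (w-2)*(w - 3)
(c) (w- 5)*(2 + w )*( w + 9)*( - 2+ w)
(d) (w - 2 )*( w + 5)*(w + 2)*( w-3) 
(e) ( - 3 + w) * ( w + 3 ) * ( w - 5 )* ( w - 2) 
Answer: b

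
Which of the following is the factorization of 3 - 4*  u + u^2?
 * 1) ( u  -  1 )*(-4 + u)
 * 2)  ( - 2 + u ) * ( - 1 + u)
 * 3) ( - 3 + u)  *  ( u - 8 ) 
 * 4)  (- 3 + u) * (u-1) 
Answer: 4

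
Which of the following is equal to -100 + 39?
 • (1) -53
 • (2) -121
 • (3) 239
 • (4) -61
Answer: 4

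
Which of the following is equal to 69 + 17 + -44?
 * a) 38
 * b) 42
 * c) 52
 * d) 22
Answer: b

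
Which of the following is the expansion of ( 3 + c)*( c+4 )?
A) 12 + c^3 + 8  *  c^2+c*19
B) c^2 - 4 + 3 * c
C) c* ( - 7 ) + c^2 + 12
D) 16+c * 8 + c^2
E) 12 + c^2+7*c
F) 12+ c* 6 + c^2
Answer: E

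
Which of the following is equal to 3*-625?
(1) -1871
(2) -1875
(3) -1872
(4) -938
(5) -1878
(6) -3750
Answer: 2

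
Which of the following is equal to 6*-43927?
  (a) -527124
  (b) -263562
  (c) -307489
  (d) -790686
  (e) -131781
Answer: b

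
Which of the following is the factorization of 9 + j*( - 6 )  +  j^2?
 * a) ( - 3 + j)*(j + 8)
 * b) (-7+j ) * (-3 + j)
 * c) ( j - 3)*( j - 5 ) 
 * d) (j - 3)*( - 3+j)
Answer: d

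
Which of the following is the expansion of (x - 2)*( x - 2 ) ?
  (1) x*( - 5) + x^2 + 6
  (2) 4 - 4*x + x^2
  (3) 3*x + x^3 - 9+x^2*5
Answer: 2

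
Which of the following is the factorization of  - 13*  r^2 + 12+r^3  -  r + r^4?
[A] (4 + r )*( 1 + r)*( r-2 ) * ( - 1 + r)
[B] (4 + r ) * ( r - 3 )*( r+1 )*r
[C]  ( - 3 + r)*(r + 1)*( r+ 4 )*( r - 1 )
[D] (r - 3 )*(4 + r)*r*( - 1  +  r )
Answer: C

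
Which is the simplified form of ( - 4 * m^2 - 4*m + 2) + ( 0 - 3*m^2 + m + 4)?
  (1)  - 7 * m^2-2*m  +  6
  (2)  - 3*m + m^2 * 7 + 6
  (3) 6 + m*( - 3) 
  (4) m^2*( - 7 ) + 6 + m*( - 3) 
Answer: 4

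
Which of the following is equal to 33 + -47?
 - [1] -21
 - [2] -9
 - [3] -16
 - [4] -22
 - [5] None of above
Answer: 5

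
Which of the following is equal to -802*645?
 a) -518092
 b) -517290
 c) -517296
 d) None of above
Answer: b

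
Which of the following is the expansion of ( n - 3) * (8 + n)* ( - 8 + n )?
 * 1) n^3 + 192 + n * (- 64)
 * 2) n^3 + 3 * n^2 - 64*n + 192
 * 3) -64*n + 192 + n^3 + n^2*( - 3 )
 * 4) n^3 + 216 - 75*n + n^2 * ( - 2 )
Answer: 3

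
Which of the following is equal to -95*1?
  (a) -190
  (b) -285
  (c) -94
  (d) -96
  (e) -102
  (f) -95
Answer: f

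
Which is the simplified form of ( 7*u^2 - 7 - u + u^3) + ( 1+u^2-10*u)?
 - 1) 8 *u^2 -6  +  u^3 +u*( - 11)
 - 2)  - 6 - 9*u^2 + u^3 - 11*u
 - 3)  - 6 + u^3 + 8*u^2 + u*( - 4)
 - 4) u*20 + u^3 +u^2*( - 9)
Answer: 1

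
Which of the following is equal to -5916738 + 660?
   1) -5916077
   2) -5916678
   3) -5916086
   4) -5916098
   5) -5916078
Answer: 5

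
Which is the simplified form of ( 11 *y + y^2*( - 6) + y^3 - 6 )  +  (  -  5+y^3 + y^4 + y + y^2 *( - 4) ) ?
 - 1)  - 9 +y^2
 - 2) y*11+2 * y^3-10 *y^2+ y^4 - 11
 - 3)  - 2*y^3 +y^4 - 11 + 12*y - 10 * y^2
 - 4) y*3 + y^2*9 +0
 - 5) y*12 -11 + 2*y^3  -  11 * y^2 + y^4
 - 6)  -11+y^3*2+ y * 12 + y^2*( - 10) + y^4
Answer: 6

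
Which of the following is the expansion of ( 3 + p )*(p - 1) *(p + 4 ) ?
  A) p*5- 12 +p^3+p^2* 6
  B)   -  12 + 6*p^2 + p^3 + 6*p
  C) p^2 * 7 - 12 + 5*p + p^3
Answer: A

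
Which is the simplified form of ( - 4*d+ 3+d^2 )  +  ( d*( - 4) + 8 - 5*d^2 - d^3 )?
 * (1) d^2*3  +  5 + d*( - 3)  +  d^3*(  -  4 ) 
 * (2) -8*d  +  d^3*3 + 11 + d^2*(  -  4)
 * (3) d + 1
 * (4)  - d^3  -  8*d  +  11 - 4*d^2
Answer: 4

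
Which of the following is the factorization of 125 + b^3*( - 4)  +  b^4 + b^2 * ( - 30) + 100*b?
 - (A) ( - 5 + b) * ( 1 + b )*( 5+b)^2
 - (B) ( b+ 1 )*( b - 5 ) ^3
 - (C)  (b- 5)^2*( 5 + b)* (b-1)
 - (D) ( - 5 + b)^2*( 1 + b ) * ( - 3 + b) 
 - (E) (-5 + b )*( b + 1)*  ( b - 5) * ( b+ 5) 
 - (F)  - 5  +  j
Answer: E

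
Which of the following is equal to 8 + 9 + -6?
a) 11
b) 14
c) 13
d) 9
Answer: a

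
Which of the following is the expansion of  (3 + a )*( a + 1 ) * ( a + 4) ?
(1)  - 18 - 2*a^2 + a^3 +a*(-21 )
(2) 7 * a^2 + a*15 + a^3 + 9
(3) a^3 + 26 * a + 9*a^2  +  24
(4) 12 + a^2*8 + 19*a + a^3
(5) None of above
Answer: 4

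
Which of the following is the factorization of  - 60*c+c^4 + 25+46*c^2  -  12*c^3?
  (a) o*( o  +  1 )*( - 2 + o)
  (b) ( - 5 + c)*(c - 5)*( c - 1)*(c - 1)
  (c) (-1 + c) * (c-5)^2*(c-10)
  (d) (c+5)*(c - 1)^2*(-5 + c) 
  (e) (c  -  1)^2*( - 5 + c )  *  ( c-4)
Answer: b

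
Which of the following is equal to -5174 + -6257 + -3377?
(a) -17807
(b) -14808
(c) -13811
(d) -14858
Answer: b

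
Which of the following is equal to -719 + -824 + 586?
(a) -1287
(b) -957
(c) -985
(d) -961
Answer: b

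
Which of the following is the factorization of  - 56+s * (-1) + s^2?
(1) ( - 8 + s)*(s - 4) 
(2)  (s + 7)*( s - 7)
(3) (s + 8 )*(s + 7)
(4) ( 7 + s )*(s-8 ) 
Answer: 4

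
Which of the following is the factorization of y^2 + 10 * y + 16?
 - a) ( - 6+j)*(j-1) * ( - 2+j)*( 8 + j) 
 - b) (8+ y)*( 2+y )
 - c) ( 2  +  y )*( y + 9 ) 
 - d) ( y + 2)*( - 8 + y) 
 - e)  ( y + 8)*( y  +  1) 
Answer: b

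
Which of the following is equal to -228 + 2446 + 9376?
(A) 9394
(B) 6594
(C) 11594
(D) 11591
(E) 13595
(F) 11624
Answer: C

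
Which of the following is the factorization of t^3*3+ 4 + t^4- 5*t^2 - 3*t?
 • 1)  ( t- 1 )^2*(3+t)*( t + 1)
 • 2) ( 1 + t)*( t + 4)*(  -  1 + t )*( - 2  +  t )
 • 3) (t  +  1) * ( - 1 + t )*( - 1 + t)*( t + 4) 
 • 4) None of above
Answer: 3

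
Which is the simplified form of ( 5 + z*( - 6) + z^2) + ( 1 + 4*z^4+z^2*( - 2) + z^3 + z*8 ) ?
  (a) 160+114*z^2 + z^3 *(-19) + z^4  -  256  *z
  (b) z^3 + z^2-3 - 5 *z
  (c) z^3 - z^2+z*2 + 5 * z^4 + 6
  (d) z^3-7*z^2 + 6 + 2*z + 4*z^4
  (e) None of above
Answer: e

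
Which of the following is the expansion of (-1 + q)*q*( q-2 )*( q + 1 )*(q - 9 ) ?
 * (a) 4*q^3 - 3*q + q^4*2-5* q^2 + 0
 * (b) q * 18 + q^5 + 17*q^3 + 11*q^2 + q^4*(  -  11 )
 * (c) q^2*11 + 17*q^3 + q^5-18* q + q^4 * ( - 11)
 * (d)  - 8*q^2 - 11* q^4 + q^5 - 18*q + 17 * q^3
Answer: c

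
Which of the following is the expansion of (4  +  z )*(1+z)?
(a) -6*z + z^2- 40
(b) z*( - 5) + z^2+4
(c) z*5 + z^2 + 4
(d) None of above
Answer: c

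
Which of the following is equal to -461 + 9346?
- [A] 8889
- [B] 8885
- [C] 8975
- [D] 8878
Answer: B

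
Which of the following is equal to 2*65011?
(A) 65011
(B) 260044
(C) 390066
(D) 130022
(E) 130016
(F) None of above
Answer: D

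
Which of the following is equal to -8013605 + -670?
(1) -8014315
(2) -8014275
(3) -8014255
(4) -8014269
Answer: 2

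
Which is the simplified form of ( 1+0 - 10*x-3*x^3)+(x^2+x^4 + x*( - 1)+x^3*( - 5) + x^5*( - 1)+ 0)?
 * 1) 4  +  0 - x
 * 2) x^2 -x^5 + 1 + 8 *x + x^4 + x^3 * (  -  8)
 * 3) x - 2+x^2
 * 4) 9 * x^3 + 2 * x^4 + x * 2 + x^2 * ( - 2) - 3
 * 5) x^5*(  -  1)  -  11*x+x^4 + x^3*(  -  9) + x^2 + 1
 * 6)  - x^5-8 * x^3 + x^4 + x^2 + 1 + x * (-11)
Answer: 6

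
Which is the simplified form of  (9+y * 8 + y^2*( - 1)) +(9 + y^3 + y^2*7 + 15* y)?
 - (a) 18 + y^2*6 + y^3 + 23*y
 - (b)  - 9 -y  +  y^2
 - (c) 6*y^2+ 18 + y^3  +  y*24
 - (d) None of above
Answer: a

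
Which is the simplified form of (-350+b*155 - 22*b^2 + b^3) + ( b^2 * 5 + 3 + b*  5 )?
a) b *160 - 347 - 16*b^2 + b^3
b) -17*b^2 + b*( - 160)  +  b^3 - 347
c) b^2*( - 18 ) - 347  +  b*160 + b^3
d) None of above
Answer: d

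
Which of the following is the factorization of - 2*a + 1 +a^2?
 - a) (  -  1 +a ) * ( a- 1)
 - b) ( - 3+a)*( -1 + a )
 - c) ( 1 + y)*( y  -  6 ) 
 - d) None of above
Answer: a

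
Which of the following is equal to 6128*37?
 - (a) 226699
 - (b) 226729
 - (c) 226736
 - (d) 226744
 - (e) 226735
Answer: c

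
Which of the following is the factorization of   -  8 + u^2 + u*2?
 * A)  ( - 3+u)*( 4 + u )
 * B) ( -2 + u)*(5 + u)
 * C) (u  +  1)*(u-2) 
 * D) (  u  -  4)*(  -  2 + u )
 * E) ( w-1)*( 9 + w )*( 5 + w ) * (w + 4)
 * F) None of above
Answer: F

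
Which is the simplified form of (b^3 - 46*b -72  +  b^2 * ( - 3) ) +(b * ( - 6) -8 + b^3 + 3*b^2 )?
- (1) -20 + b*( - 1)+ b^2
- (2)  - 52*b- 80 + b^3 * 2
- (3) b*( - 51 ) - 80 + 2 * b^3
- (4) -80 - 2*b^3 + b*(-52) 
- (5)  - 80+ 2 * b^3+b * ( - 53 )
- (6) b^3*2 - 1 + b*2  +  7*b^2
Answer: 2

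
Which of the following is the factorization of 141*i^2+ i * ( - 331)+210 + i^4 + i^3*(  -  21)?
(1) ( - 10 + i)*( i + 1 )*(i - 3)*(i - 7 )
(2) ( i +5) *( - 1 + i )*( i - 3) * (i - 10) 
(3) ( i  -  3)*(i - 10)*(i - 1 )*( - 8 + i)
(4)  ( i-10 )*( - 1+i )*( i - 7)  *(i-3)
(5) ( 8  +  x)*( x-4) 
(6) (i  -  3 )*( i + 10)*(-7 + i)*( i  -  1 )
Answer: 4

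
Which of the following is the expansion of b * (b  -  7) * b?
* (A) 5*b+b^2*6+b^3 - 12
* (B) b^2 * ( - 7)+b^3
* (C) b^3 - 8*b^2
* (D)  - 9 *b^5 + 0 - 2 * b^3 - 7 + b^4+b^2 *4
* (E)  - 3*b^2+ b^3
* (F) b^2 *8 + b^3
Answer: B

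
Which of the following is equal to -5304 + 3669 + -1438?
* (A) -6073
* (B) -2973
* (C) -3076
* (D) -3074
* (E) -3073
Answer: E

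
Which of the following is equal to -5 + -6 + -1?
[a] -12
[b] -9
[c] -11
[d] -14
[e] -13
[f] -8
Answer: a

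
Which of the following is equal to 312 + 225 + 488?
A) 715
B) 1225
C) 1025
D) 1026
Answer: C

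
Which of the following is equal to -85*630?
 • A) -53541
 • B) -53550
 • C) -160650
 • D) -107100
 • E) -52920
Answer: B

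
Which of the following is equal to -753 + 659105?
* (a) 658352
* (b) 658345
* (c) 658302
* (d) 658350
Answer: a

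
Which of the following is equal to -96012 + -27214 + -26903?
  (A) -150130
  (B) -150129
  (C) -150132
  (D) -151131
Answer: B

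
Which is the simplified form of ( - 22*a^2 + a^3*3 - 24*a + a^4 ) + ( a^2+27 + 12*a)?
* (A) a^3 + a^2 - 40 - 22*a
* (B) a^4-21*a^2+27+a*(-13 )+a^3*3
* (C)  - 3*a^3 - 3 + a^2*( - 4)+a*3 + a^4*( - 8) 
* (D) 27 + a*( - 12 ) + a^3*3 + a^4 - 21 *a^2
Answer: D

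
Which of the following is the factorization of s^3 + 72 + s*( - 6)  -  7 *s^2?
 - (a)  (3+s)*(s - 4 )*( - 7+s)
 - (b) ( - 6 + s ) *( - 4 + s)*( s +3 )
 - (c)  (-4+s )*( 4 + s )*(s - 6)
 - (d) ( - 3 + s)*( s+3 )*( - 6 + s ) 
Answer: b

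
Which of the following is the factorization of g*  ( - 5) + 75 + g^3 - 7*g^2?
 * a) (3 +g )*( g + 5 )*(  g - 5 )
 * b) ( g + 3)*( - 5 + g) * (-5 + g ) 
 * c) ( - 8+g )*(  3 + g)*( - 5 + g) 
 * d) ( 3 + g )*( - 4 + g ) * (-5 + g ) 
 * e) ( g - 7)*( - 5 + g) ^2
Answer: b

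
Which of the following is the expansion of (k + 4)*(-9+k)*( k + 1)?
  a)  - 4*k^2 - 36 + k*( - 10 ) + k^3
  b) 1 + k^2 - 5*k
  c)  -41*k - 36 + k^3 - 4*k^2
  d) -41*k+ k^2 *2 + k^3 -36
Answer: c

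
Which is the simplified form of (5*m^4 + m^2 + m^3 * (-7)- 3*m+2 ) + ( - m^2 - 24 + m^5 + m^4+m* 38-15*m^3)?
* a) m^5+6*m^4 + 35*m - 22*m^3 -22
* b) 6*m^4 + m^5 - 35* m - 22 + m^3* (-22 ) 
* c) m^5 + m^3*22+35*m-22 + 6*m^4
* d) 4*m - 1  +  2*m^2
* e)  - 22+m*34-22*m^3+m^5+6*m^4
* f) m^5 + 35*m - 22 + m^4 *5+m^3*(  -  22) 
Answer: a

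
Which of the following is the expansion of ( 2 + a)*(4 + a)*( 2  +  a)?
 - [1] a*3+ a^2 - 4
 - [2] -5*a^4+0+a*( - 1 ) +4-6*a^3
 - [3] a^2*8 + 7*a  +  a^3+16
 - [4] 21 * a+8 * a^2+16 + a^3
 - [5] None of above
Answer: 5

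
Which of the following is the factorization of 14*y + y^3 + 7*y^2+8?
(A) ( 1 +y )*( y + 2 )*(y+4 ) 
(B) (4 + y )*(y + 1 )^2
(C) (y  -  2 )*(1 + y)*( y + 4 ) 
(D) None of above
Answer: A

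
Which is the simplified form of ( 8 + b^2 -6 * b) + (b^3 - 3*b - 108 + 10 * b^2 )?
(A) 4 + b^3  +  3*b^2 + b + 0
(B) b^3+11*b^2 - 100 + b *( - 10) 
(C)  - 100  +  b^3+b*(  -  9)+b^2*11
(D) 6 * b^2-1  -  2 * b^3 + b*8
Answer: C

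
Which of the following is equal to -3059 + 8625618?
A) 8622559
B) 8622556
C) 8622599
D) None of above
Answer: A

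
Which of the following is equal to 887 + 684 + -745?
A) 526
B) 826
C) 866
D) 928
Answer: B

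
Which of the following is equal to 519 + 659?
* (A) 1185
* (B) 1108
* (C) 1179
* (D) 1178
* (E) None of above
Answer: D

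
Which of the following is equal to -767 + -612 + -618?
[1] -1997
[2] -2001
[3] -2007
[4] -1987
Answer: 1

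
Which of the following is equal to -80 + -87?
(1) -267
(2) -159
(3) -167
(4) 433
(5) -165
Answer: 3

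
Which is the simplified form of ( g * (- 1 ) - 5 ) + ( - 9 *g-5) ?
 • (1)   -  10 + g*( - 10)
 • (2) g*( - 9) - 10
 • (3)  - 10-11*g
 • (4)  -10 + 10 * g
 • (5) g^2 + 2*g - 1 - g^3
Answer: 1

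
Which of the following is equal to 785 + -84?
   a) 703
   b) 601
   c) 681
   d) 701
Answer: d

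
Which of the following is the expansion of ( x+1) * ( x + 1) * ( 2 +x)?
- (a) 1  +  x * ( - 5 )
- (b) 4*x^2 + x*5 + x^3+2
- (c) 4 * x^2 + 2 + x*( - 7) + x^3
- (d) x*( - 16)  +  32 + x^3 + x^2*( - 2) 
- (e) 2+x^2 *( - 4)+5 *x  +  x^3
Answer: b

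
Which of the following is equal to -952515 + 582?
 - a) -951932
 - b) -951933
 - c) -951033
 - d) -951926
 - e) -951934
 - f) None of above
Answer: b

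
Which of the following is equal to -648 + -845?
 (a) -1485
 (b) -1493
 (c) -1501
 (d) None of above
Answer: b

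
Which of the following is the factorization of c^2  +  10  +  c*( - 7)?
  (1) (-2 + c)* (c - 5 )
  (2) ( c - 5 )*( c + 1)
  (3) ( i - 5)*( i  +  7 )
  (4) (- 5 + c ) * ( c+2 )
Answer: 1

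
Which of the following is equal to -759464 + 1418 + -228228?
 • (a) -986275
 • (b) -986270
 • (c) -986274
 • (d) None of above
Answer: c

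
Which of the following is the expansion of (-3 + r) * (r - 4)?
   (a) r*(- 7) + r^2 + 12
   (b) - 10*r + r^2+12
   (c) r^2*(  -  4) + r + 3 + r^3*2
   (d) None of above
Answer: a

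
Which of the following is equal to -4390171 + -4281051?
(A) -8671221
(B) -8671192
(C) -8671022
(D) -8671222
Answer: D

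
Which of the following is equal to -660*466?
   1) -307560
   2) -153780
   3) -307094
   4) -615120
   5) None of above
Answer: 1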